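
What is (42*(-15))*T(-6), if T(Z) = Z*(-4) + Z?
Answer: -11340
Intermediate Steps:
T(Z) = -3*Z (T(Z) = -4*Z + Z = -3*Z)
(42*(-15))*T(-6) = (42*(-15))*(-3*(-6)) = -630*18 = -11340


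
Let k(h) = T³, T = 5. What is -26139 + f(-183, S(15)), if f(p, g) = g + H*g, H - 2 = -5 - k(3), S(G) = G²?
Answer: -54714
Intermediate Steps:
k(h) = 125 (k(h) = 5³ = 125)
H = -128 (H = 2 + (-5 - 1*125) = 2 + (-5 - 125) = 2 - 130 = -128)
f(p, g) = -127*g (f(p, g) = g - 128*g = -127*g)
-26139 + f(-183, S(15)) = -26139 - 127*15² = -26139 - 127*225 = -26139 - 28575 = -54714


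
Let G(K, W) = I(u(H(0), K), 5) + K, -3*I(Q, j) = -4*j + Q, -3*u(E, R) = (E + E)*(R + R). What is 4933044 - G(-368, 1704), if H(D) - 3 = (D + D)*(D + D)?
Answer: 4933896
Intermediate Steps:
H(D) = 3 + 4*D**2 (H(D) = 3 + (D + D)*(D + D) = 3 + (2*D)*(2*D) = 3 + 4*D**2)
u(E, R) = -4*E*R/3 (u(E, R) = -(E + E)*(R + R)/3 = -2*E*2*R/3 = -4*E*R/3)
I(Q, j) = -Q/3 + 4*j/3 (I(Q, j) = -(-4*j + Q)/3 = -(Q - 4*j)/3 = -Q/3 + 4*j/3)
G(K, W) = 20/3 + 7*K/3 (G(K, W) = (-(-4)*(3 + 4*0**2)*K/9 + (4/3)*5) + K = (-(-4)*(3 + 4*0)*K/9 + 20/3) + K = (-(-4)*(3 + 0)*K/9 + 20/3) + K = (-(-4)*3*K/9 + 20/3) + K = (-(-4)*K/3 + 20/3) + K = (4*K/3 + 20/3) + K = (20/3 + 4*K/3) + K = 20/3 + 7*K/3)
4933044 - G(-368, 1704) = 4933044 - (20/3 + (7/3)*(-368)) = 4933044 - (20/3 - 2576/3) = 4933044 - 1*(-852) = 4933044 + 852 = 4933896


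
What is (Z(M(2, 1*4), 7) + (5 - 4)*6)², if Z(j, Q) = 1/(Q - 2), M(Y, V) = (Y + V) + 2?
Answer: 961/25 ≈ 38.440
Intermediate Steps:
M(Y, V) = 2 + V + Y (M(Y, V) = (V + Y) + 2 = 2 + V + Y)
Z(j, Q) = 1/(-2 + Q)
(Z(M(2, 1*4), 7) + (5 - 4)*6)² = (1/(-2 + 7) + (5 - 4)*6)² = (1/5 + 1*6)² = (⅕ + 6)² = (31/5)² = 961/25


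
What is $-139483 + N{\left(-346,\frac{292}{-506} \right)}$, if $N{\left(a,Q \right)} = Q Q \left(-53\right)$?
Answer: $- \frac{8929297095}{64009} \approx -1.395 \cdot 10^{5}$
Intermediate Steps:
$N{\left(a,Q \right)} = - 53 Q^{2}$ ($N{\left(a,Q \right)} = Q^{2} \left(-53\right) = - 53 Q^{2}$)
$-139483 + N{\left(-346,\frac{292}{-506} \right)} = -139483 - 53 \left(\frac{292}{-506}\right)^{2} = -139483 - 53 \left(292 \left(- \frac{1}{506}\right)\right)^{2} = -139483 - 53 \left(- \frac{146}{253}\right)^{2} = -139483 - \frac{1129748}{64009} = - \frac{8929297095}{64009}$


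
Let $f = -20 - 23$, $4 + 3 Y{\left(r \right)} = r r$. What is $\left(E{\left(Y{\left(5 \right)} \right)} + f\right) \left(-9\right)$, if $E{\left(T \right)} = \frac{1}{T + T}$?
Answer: $\frac{5409}{14} \approx 386.36$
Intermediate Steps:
$Y{\left(r \right)} = - \frac{4}{3} + \frac{r^{2}}{3}$ ($Y{\left(r \right)} = - \frac{4}{3} + \frac{r r}{3} = - \frac{4}{3} + \frac{r^{2}}{3}$)
$f = -43$ ($f = -20 - 23 = -43$)
$E{\left(T \right)} = \frac{1}{2 T}$
$\left(E{\left(Y{\left(5 \right)} \right)} + f\right) \left(-9\right) = \left(\frac{1}{2 \left(- \frac{4}{3} + \frac{5^{2}}{3}\right)} - 43\right) \left(-9\right) = \left(\frac{1}{2 \left(- \frac{4}{3} + \frac{1}{3} \cdot 25\right)} - 43\right) \left(-9\right) = \left(\frac{1}{2 \left(- \frac{4}{3} + \frac{25}{3}\right)} - 43\right) \left(-9\right) = \left(\frac{1}{2 \cdot 7} - 43\right) \left(-9\right) = \left(\frac{1}{2} \cdot \frac{1}{7} - 43\right) \left(-9\right) = \left(\frac{1}{14} - 43\right) \left(-9\right) = \left(- \frac{601}{14}\right) \left(-9\right) = \frac{5409}{14}$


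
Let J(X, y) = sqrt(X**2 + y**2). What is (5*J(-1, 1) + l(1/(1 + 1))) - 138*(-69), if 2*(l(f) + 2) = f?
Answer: 38081/4 + 5*sqrt(2) ≈ 9527.3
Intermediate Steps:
l(f) = -2 + f/2
(5*J(-1, 1) + l(1/(1 + 1))) - 138*(-69) = (5*sqrt((-1)**2 + 1**2) + (-2 + 1/(2*(1 + 1)))) - 138*(-69) = (5*sqrt(1 + 1) + (-2 + (1/2)/2)) + 9522 = (5*sqrt(2) + (-2 + (1/2)*(1/2))) + 9522 = (5*sqrt(2) + (-2 + 1/4)) + 9522 = (5*sqrt(2) - 7/4) + 9522 = (-7/4 + 5*sqrt(2)) + 9522 = 38081/4 + 5*sqrt(2)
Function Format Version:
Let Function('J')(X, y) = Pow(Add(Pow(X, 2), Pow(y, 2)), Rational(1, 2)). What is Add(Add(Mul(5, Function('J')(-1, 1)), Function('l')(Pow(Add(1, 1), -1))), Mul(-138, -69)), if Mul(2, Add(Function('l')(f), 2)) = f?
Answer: Add(Rational(38081, 4), Mul(5, Pow(2, Rational(1, 2)))) ≈ 9527.3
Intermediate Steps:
Function('l')(f) = Add(-2, Mul(Rational(1, 2), f))
Add(Add(Mul(5, Function('J')(-1, 1)), Function('l')(Pow(Add(1, 1), -1))), Mul(-138, -69)) = Add(Add(Mul(5, Pow(Add(Pow(-1, 2), Pow(1, 2)), Rational(1, 2))), Add(-2, Mul(Rational(1, 2), Pow(Add(1, 1), -1)))), Mul(-138, -69)) = Add(Add(Mul(5, Pow(Add(1, 1), Rational(1, 2))), Add(-2, Mul(Rational(1, 2), Pow(2, -1)))), 9522) = Add(Add(Mul(5, Pow(2, Rational(1, 2))), Add(-2, Mul(Rational(1, 2), Rational(1, 2)))), 9522) = Add(Add(Mul(5, Pow(2, Rational(1, 2))), Add(-2, Rational(1, 4))), 9522) = Add(Add(Mul(5, Pow(2, Rational(1, 2))), Rational(-7, 4)), 9522) = Add(Add(Rational(-7, 4), Mul(5, Pow(2, Rational(1, 2)))), 9522) = Add(Rational(38081, 4), Mul(5, Pow(2, Rational(1, 2))))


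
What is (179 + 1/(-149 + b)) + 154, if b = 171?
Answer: 7327/22 ≈ 333.05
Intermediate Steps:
(179 + 1/(-149 + b)) + 154 = (179 + 1/(-149 + 171)) + 154 = (179 + 1/22) + 154 = 3939/22 + 154 = 7327/22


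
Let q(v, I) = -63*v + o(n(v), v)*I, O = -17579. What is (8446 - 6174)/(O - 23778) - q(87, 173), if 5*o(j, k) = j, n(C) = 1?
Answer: 1126222464/206785 ≈ 5446.3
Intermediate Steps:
o(j, k) = j/5
q(v, I) = -63*v + I/5 (q(v, I) = -63*v + ((1/5)*1)*I = -63*v + I/5)
(8446 - 6174)/(O - 23778) - q(87, 173) = (8446 - 6174)/(-17579 - 23778) - (-63*87 + (1/5)*173) = 2272/(-41357) - (-5481 + 173/5) = 2272*(-1/41357) - 1*(-27232/5) = -2272/41357 + 27232/5 = 1126222464/206785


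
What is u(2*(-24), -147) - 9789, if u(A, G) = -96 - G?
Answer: -9738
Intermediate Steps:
u(2*(-24), -147) - 9789 = (-96 - 1*(-147)) - 9789 = (-96 + 147) - 9789 = 51 - 9789 = -9738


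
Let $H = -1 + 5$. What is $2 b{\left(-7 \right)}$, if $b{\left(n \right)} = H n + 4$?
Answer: $-48$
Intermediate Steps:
$H = 4$
$b{\left(n \right)} = 4 + 4 n$ ($b{\left(n \right)} = 4 n + 4 = 4 + 4 n$)
$2 b{\left(-7 \right)} = 2 \left(4 + 4 \left(-7\right)\right) = 2 \left(4 - 28\right) = 2 \left(-24\right) = -48$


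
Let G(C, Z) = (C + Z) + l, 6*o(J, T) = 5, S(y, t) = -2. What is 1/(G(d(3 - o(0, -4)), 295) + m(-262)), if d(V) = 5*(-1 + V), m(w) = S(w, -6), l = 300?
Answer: 6/3593 ≈ 0.0016699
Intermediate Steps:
o(J, T) = ⅚ (o(J, T) = (⅙)*5 = ⅚)
m(w) = -2
d(V) = -5 + 5*V
G(C, Z) = 300 + C + Z (G(C, Z) = (C + Z) + 300 = 300 + C + Z)
1/(G(d(3 - o(0, -4)), 295) + m(-262)) = 1/((300 + (-5 + 5*(3 - 1*⅚)) + 295) - 2) = 1/((300 + (-5 + 5*(3 - ⅚)) + 295) - 2) = 1/((300 + (-5 + 5*(13/6)) + 295) - 2) = 1/((300 + (-5 + 65/6) + 295) - 2) = 1/((300 + 35/6 + 295) - 2) = 1/(3605/6 - 2) = 1/(3593/6) = 6/3593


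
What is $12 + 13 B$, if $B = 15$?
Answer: $207$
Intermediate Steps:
$12 + 13 B = 12 + 13 \cdot 15 = 12 + 195 = 207$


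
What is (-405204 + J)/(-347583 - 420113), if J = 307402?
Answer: 48901/383848 ≈ 0.12740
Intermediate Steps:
(-405204 + J)/(-347583 - 420113) = (-405204 + 307402)/(-347583 - 420113) = -97802/(-767696) = -97802*(-1/767696) = 48901/383848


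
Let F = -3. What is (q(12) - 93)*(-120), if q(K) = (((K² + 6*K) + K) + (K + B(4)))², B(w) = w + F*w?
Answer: -6447720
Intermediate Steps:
B(w) = -2*w (B(w) = w - 3*w = -2*w)
q(K) = (-8 + K² + 8*K)² (q(K) = (((K² + 6*K) + K) + (K - 2*4))² = ((K² + 7*K) + (K - 8))² = ((K² + 7*K) + (-8 + K))² = (-8 + K² + 8*K)²)
(q(12) - 93)*(-120) = ((-8 + 12² + 8*12)² - 93)*(-120) = ((-8 + 144 + 96)² - 93)*(-120) = (232² - 93)*(-120) = (53824 - 93)*(-120) = 53731*(-120) = -6447720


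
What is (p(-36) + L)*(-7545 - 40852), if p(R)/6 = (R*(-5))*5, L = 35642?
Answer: -1986309674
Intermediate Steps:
p(R) = -150*R (p(R) = 6*((R*(-5))*5) = 6*(-5*R*5) = 6*(-25*R) = -150*R)
(p(-36) + L)*(-7545 - 40852) = (-150*(-36) + 35642)*(-7545 - 40852) = (5400 + 35642)*(-48397) = 41042*(-48397) = -1986309674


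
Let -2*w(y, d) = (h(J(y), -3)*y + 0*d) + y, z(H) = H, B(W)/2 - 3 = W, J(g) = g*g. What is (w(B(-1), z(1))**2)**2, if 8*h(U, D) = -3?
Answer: 625/256 ≈ 2.4414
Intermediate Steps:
J(g) = g**2
h(U, D) = -3/8 (h(U, D) = (1/8)*(-3) = -3/8)
B(W) = 6 + 2*W
w(y, d) = -5*y/16 (w(y, d) = -((-3*y/8 + 0*d) + y)/2 = -((-3*y/8 + 0) + y)/2 = -(-3*y/8 + y)/2 = -5*y/16)
(w(B(-1), z(1))**2)**2 = ((-5*(6 + 2*(-1))/16)**2)**2 = ((-5*(6 - 2)/16)**2)**2 = ((-5/16*4)**2)**2 = ((-5/4)**2)**2 = (25/16)**2 = 625/256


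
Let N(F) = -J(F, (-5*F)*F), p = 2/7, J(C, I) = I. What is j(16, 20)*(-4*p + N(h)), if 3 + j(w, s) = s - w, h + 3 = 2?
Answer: 27/7 ≈ 3.8571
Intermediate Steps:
h = -1 (h = -3 + 2 = -1)
p = 2/7 (p = 2*(1/7) = 2/7 ≈ 0.28571)
j(w, s) = -3 + s - w (j(w, s) = -3 + (s - w) = -3 + s - w)
N(F) = 5*F**2 (N(F) = -(-5*F)*F = -(-5)*F**2 = 5*F**2)
j(16, 20)*(-4*p + N(h)) = (-3 + 20 - 1*16)*(-4*2/7 + 5*(-1)**2) = (-3 + 20 - 16)*(-8/7 + 5*1) = 1*(-8/7 + 5) = 1*(27/7) = 27/7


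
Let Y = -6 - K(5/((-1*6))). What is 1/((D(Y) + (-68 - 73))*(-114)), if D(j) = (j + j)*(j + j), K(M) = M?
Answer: 3/11704 ≈ 0.00025632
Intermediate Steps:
Y = -31/6 (Y = -6 - 5/((-1*6)) = -6 - 5/(-6) = -6 - 5*(-1)/6 = -6 - 1*(-5/6) = -6 + 5/6 = -31/6 ≈ -5.1667)
D(j) = 4*j**2 (D(j) = (2*j)*(2*j) = 4*j**2)
1/((D(Y) + (-68 - 73))*(-114)) = 1/((4*(-31/6)**2 + (-68 - 73))*(-114)) = 1/((4*(961/36) - 141)*(-114)) = 1/((961/9 - 141)*(-114)) = 1/(-308/9*(-114)) = 1/(11704/3) = 3/11704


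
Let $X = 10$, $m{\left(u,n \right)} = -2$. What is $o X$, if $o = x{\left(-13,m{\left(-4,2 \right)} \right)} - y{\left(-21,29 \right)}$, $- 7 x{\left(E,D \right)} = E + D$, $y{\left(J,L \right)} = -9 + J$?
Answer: $\frac{2250}{7} \approx 321.43$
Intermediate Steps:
$x{\left(E,D \right)} = - \frac{D}{7} - \frac{E}{7}$ ($x{\left(E,D \right)} = - \frac{E + D}{7} = - \frac{D + E}{7} = - \frac{D}{7} - \frac{E}{7}$)
$o = \frac{225}{7}$ ($o = \left(\left(- \frac{1}{7}\right) \left(-2\right) - - \frac{13}{7}\right) - \left(-9 - 21\right) = \left(\frac{2}{7} + \frac{13}{7}\right) - -30 = \frac{15}{7} + 30 = \frac{225}{7} \approx 32.143$)
$o X = \frac{225}{7} \cdot 10 = \frac{2250}{7}$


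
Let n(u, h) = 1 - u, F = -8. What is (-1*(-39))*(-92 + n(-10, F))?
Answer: -3159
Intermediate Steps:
(-1*(-39))*(-92 + n(-10, F)) = (-1*(-39))*(-92 + (1 - 1*(-10))) = 39*(-92 + (1 + 10)) = 39*(-92 + 11) = 39*(-81) = -3159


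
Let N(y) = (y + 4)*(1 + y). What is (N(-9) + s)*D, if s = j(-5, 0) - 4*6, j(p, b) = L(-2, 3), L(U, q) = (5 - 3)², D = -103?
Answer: -2060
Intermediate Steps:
L(U, q) = 4 (L(U, q) = 2² = 4)
j(p, b) = 4
N(y) = (1 + y)*(4 + y) (N(y) = (4 + y)*(1 + y) = (1 + y)*(4 + y))
s = -20 (s = 4 - 4*6 = 4 - 24 = -20)
(N(-9) + s)*D = ((4 + (-9)² + 5*(-9)) - 20)*(-103) = ((4 + 81 - 45) - 20)*(-103) = (40 - 20)*(-103) = 20*(-103) = -2060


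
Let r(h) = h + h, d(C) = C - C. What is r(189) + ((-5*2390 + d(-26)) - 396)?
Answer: -11968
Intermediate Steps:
d(C) = 0
r(h) = 2*h
r(189) + ((-5*2390 + d(-26)) - 396) = 2*189 + ((-5*2390 + 0) - 396) = 378 + ((-11950 + 0) - 396) = 378 + (-11950 - 396) = 378 - 12346 = -11968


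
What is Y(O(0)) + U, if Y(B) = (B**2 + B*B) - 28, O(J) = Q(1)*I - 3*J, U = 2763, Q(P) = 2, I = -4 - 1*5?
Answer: 3383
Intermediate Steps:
I = -9 (I = -4 - 5 = -9)
O(J) = -18 - 3*J (O(J) = 2*(-9) - 3*J = -18 - 3*J)
Y(B) = -28 + 2*B**2 (Y(B) = (B**2 + B**2) - 28 = 2*B**2 - 28 = -28 + 2*B**2)
Y(O(0)) + U = (-28 + 2*(-18 - 3*0)**2) + 2763 = (-28 + 2*(-18 + 0)**2) + 2763 = (-28 + 2*(-18)**2) + 2763 = (-28 + 2*324) + 2763 = (-28 + 648) + 2763 = 620 + 2763 = 3383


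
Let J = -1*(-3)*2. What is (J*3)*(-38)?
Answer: -684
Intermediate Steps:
J = 6 (J = 3*2 = 6)
(J*3)*(-38) = (6*3)*(-38) = 18*(-38) = -684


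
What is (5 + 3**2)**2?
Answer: 196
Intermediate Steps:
(5 + 3**2)**2 = (5 + 9)**2 = 14**2 = 196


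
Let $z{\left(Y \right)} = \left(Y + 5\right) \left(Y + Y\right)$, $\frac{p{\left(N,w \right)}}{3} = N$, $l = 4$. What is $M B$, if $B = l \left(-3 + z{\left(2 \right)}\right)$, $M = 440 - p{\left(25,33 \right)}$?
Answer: $36500$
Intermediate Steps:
$p{\left(N,w \right)} = 3 N$
$z{\left(Y \right)} = 2 Y \left(5 + Y\right)$ ($z{\left(Y \right)} = \left(5 + Y\right) 2 Y = 2 Y \left(5 + Y\right)$)
$M = 365$ ($M = 440 - 3 \cdot 25 = 440 - 75 = 365$)
$B = 100$ ($B = 4 \left(-3 + 2 \cdot 2 \left(5 + 2\right)\right) = 4 \left(-3 + 2 \cdot 2 \cdot 7\right) = 4 \left(-3 + 28\right) = 4 \cdot 25 = 100$)
$M B = 365 \cdot 100 = 36500$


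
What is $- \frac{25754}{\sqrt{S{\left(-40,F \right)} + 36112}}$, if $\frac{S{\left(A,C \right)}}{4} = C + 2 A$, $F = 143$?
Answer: $- \frac{12877 \sqrt{9091}}{9091} \approx -135.05$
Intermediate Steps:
$S{\left(A,C \right)} = 4 C + 8 A$ ($S{\left(A,C \right)} = 4 \left(C + 2 A\right) = 4 C + 8 A$)
$- \frac{25754}{\sqrt{S{\left(-40,F \right)} + 36112}} = - \frac{25754}{\sqrt{\left(4 \cdot 143 + 8 \left(-40\right)\right) + 36112}} = - \frac{25754}{\sqrt{\left(572 - 320\right) + 36112}} = - \frac{25754}{\sqrt{252 + 36112}} = - \frac{25754}{\sqrt{36364}} = - \frac{25754}{2 \sqrt{9091}} = - 25754 \frac{\sqrt{9091}}{18182} = - \frac{12877 \sqrt{9091}}{9091}$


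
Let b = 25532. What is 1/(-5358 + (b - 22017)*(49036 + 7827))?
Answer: 1/199868087 ≈ 5.0033e-9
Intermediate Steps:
1/(-5358 + (b - 22017)*(49036 + 7827)) = 1/(-5358 + (25532 - 22017)*(49036 + 7827)) = 1/(-5358 + 3515*56863) = 1/(-5358 + 199873445) = 1/199868087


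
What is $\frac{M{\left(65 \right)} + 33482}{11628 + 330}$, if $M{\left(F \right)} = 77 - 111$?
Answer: $\frac{16724}{5979} \approx 2.7971$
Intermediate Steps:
$M{\left(F \right)} = -34$
$\frac{M{\left(65 \right)} + 33482}{11628 + 330} = \frac{-34 + 33482}{11628 + 330} = \frac{33448}{11958} = 33448 \cdot \frac{1}{11958} = \frac{16724}{5979}$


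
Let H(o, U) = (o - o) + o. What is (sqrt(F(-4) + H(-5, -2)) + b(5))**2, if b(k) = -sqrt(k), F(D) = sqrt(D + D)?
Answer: (sqrt(5) - sqrt(-5 + 2*I*sqrt(2)))**2 ≈ -2.7287 - 7.5372*I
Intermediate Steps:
F(D) = sqrt(2)*sqrt(D) (F(D) = sqrt(2*D) = sqrt(2)*sqrt(D))
H(o, U) = o (H(o, U) = 0 + o = o)
(sqrt(F(-4) + H(-5, -2)) + b(5))**2 = (sqrt(sqrt(2)*sqrt(-4) - 5) - sqrt(5))**2 = (sqrt(sqrt(2)*(2*I) - 5) - sqrt(5))**2 = (sqrt(2*I*sqrt(2) - 5) - sqrt(5))**2 = (sqrt(-5 + 2*I*sqrt(2)) - sqrt(5))**2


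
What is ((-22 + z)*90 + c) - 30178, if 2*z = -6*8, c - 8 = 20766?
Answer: -13544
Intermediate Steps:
c = 20774 (c = 8 + 20766 = 20774)
z = -24 (z = (-6*8)/2 = (½)*(-48) = -24)
((-22 + z)*90 + c) - 30178 = ((-22 - 24)*90 + 20774) - 30178 = (-46*90 + 20774) - 30178 = (-4140 + 20774) - 30178 = 16634 - 30178 = -13544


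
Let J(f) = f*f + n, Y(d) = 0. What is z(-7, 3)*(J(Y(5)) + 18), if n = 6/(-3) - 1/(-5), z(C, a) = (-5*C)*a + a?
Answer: 8748/5 ≈ 1749.6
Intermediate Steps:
z(C, a) = a - 5*C*a (z(C, a) = -5*C*a + a = a - 5*C*a)
n = -9/5 (n = 6*(-⅓) - 1*(-⅕) = -2 + ⅕ = -9/5 ≈ -1.8000)
J(f) = -9/5 + f² (J(f) = f*f - 9/5 = f² - 9/5 = -9/5 + f²)
z(-7, 3)*(J(Y(5)) + 18) = (3*(1 - 5*(-7)))*((-9/5 + 0²) + 18) = (3*(1 + 35))*((-9/5 + 0) + 18) = (3*36)*(-9/5 + 18) = 108*(81/5) = 8748/5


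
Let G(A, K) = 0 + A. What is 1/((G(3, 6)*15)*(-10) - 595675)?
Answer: -1/596125 ≈ -1.6775e-6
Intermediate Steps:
G(A, K) = A
1/((G(3, 6)*15)*(-10) - 595675) = 1/((3*15)*(-10) - 595675) = 1/(45*(-10) - 595675) = 1/(-450 - 595675) = 1/(-596125) = -1/596125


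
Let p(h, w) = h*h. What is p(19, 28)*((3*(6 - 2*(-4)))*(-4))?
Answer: -60648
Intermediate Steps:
p(h, w) = h**2
p(19, 28)*((3*(6 - 2*(-4)))*(-4)) = 19**2*((3*(6 - 2*(-4)))*(-4)) = 361*((3*(6 + 8))*(-4)) = 361*((3*14)*(-4)) = 361*(42*(-4)) = 361*(-168) = -60648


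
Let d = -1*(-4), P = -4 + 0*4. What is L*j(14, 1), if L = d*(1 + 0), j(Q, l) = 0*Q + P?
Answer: -16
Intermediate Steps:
P = -4 (P = -4 + 0 = -4)
j(Q, l) = -4 (j(Q, l) = 0*Q - 4 = 0 - 4 = -4)
d = 4
L = 4 (L = 4*(1 + 0) = 4*1 = 4)
L*j(14, 1) = 4*(-4) = -16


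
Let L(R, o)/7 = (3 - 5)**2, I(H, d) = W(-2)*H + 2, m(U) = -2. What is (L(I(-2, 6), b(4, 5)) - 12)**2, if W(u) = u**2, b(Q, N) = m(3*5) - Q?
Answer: 256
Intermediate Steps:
b(Q, N) = -2 - Q
I(H, d) = 2 + 4*H (I(H, d) = (-2)**2*H + 2 = 4*H + 2 = 2 + 4*H)
L(R, o) = 28 (L(R, o) = 7*(3 - 5)**2 = 7*(-2)**2 = 7*4 = 28)
(L(I(-2, 6), b(4, 5)) - 12)**2 = (28 - 12)**2 = 16**2 = 256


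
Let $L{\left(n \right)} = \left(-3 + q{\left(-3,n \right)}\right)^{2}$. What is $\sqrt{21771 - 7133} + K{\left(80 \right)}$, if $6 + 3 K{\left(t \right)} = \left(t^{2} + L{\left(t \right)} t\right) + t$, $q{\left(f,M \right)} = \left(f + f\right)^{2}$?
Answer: $31198 + \sqrt{14638} \approx 31319.0$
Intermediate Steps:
$q{\left(f,M \right)} = 4 f^{2}$ ($q{\left(f,M \right)} = \left(2 f\right)^{2} = 4 f^{2}$)
$L{\left(n \right)} = 1089$ ($L{\left(n \right)} = \left(-3 + 4 \left(-3\right)^{2}\right)^{2} = \left(-3 + 4 \cdot 9\right)^{2} = \left(-3 + 36\right)^{2} = 33^{2} = 1089$)
$K{\left(t \right)} = -2 + \frac{t^{2}}{3} + \frac{1090 t}{3}$ ($K{\left(t \right)} = -2 + \frac{\left(t^{2} + 1089 t\right) + t}{3} = -2 + \frac{t^{2} + 1090 t}{3} = -2 + \left(\frac{t^{2}}{3} + \frac{1090 t}{3}\right) = -2 + \frac{t^{2}}{3} + \frac{1090 t}{3}$)
$\sqrt{21771 - 7133} + K{\left(80 \right)} = \sqrt{21771 - 7133} + \left(-2 + \frac{80^{2}}{3} + \frac{1090}{3} \cdot 80\right) = \sqrt{14638} + \left(-2 + \frac{1}{3} \cdot 6400 + \frac{87200}{3}\right) = \sqrt{14638} + \left(-2 + \frac{6400}{3} + \frac{87200}{3}\right) = \sqrt{14638} + 31198 = 31198 + \sqrt{14638}$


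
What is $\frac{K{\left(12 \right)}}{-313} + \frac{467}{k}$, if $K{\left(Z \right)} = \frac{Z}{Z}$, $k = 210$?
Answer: $\frac{145961}{65730} \approx 2.2206$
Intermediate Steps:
$K{\left(Z \right)} = 1$
$\frac{K{\left(12 \right)}}{-313} + \frac{467}{k} = 1 \frac{1}{-313} + \frac{467}{210} = 1 \left(- \frac{1}{313}\right) + 467 \cdot \frac{1}{210} = - \frac{1}{313} + \frac{467}{210} = \frac{145961}{65730}$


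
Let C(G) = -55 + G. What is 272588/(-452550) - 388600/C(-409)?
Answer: 378738037/452550 ≈ 836.90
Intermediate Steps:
272588/(-452550) - 388600/C(-409) = 272588/(-452550) - 388600/(-55 - 409) = 272588*(-1/452550) - 388600/(-464) = -136294/226275 - 388600*(-1/464) = -136294/226275 + 1675/2 = 378738037/452550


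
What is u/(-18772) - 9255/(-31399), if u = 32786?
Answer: -32912029/22670078 ≈ -1.4518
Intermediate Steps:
u/(-18772) - 9255/(-31399) = 32786/(-18772) - 9255/(-31399) = 32786*(-1/18772) - 9255*(-1/31399) = -1261/722 + 9255/31399 = -32912029/22670078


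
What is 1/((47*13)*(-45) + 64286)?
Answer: 1/36791 ≈ 2.7181e-5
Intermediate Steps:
1/((47*13)*(-45) + 64286) = 1/(611*(-45) + 64286) = 1/(-27495 + 64286) = 1/36791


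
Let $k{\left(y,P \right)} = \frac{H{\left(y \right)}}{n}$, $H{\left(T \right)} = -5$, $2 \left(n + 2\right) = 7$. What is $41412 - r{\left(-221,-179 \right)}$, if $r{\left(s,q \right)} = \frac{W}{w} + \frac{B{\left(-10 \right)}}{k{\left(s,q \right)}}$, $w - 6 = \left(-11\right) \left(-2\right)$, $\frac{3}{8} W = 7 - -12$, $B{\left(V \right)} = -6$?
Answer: $\frac{4347881}{105} \approx 41408.0$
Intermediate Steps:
$n = \frac{3}{2}$ ($n = -2 + \frac{1}{2} \cdot 7 = -2 + \frac{7}{2} = \frac{3}{2} \approx 1.5$)
$W = \frac{152}{3}$ ($W = \frac{8 \left(7 - -12\right)}{3} = \frac{8 \left(7 + 12\right)}{3} = \frac{8}{3} \cdot 19 = \frac{152}{3} \approx 50.667$)
$w = 28$ ($w = 6 - -22 = 6 + 22 = 28$)
$k{\left(y,P \right)} = - \frac{10}{3}$ ($k{\left(y,P \right)} = - \frac{5}{\frac{3}{2}} = \left(-5\right) \frac{2}{3} = - \frac{10}{3}$)
$r{\left(s,q \right)} = \frac{379}{105}$ ($r{\left(s,q \right)} = \frac{152}{3 \cdot 28} - \frac{6}{- \frac{10}{3}} = \frac{152}{3} \cdot \frac{1}{28} - - \frac{9}{5} = \frac{38}{21} + \frac{9}{5} = \frac{379}{105}$)
$41412 - r{\left(-221,-179 \right)} = 41412 - \frac{379}{105} = \frac{4347881}{105}$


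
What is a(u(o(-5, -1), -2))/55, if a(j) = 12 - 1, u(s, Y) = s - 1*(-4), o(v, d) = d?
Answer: 1/5 ≈ 0.20000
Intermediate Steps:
u(s, Y) = 4 + s (u(s, Y) = s + 4 = 4 + s)
a(j) = 11
a(u(o(-5, -1), -2))/55 = 11/55 = 11*(1/55) = 1/5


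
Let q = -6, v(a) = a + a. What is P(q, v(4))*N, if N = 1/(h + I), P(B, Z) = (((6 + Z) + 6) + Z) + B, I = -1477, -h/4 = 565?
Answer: -22/3737 ≈ -0.0058871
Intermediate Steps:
v(a) = 2*a
h = -2260 (h = -4*565 = -2260)
P(B, Z) = 12 + B + 2*Z (P(B, Z) = ((12 + Z) + Z) + B = (12 + 2*Z) + B = 12 + B + 2*Z)
N = -1/3737 (N = 1/(-2260 - 1477) = 1/(-3737) = -1/3737 ≈ -0.00026759)
P(q, v(4))*N = (12 - 6 + 2*(2*4))*(-1/3737) = (12 - 6 + 2*8)*(-1/3737) = (12 - 6 + 16)*(-1/3737) = 22*(-1/3737) = -22/3737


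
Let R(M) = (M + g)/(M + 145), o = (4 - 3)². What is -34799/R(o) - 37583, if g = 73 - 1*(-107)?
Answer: -11883177/181 ≈ -65653.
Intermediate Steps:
o = 1 (o = 1² = 1)
g = 180 (g = 73 + 107 = 180)
R(M) = (180 + M)/(145 + M) (R(M) = (M + 180)/(M + 145) = (180 + M)/(145 + M))
-34799/R(o) - 37583 = -34799*(145 + 1)/(180 + 1) - 37583 = -34799/(181/146) - 37583 = -34799/((1/146)*181) - 37583 = -34799/181/146 - 37583 = -34799*146/181 - 37583 = -5080654/181 - 37583 = -11883177/181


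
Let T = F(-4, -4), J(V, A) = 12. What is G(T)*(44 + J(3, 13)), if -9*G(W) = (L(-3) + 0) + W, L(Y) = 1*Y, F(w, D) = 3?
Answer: 0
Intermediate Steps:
T = 3
L(Y) = Y
G(W) = 1/3 - W/9 (G(W) = -((-3 + 0) + W)/9 = -(-3 + W)/9 = 1/3 - W/9)
G(T)*(44 + J(3, 13)) = (1/3 - 1/9*3)*(44 + 12) = (1/3 - 1/3)*56 = 0*56 = 0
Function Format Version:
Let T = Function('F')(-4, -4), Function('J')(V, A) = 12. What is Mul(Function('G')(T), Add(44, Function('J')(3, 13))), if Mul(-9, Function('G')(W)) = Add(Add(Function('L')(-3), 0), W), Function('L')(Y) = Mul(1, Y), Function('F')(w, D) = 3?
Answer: 0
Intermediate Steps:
T = 3
Function('L')(Y) = Y
Function('G')(W) = Add(Rational(1, 3), Mul(Rational(-1, 9), W)) (Function('G')(W) = Mul(Rational(-1, 9), Add(Add(-3, 0), W)) = Mul(Rational(-1, 9), Add(-3, W)) = Add(Rational(1, 3), Mul(Rational(-1, 9), W)))
Mul(Function('G')(T), Add(44, Function('J')(3, 13))) = Mul(Add(Rational(1, 3), Mul(Rational(-1, 9), 3)), Add(44, 12)) = Mul(Add(Rational(1, 3), Rational(-1, 3)), 56) = Mul(0, 56) = 0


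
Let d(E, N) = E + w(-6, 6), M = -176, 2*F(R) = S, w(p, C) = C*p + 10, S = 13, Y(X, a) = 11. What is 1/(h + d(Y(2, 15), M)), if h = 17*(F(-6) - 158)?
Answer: -2/5181 ≈ -0.00038603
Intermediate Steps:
w(p, C) = 10 + C*p
F(R) = 13/2 (F(R) = (1/2)*13 = 13/2)
d(E, N) = -26 + E (d(E, N) = E + (10 + 6*(-6)) = E + (10 - 36) = E - 26 = -26 + E)
h = -5151/2 (h = 17*(13/2 - 158) = 17*(-303/2) = -5151/2 ≈ -2575.5)
1/(h + d(Y(2, 15), M)) = 1/(-5151/2 + (-26 + 11)) = 1/(-5151/2 - 15) = 1/(-5181/2) = -2/5181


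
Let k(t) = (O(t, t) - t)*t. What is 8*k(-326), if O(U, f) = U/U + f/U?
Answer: -855424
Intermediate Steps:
O(U, f) = 1 + f/U
k(t) = t*(2 - t) (k(t) = ((t + t)/t - t)*t = ((2*t)/t - t)*t = (2 - t)*t = t*(2 - t))
8*k(-326) = 8*(-326*(2 - 1*(-326))) = 8*(-326*(2 + 326)) = 8*(-326*328) = 8*(-106928) = -855424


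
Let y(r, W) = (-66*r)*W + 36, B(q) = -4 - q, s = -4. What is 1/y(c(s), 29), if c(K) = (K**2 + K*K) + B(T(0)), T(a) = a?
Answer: -1/53556 ≈ -1.8672e-5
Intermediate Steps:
c(K) = -4 + 2*K**2 (c(K) = (K**2 + K*K) + (-4 - 1*0) = (K**2 + K**2) + (-4 + 0) = 2*K**2 - 4 = -4 + 2*K**2)
y(r, W) = 36 - 66*W*r (y(r, W) = -66*W*r + 36 = 36 - 66*W*r)
1/y(c(s), 29) = 1/(36 - 66*29*(-4 + 2*(-4)**2)) = 1/(36 - 66*29*(-4 + 2*16)) = 1/(36 - 66*29*(-4 + 32)) = 1/(36 - 66*29*28) = 1/(36 - 53592) = 1/(-53556) = -1/53556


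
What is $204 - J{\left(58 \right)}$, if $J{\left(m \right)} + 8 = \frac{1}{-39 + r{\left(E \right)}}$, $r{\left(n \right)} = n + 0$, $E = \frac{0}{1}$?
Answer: $\frac{8269}{39} \approx 212.03$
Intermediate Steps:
$E = 0$ ($E = 0 \cdot 1 = 0$)
$r{\left(n \right)} = n$
$J{\left(m \right)} = - \frac{313}{39}$ ($J{\left(m \right)} = -8 + \frac{1}{-39 + 0} = -8 + \frac{1}{-39} = -8 - \frac{1}{39} = - \frac{313}{39}$)
$204 - J{\left(58 \right)} = 204 - - \frac{313}{39} = 204 + \frac{313}{39} = \frac{8269}{39}$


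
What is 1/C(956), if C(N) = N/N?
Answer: 1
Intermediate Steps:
C(N) = 1
1/C(956) = 1/1 = 1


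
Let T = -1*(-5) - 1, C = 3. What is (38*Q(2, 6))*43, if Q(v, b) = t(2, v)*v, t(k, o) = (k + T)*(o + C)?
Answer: 98040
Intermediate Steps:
T = 4 (T = 5 - 1 = 4)
t(k, o) = (3 + o)*(4 + k) (t(k, o) = (k + 4)*(o + 3) = (4 + k)*(3 + o) = (3 + o)*(4 + k))
Q(v, b) = v*(18 + 6*v) (Q(v, b) = (12 + 3*2 + 4*v + 2*v)*v = (12 + 6 + 4*v + 2*v)*v = (18 + 6*v)*v = v*(18 + 6*v))
(38*Q(2, 6))*43 = (38*(6*2*(3 + 2)))*43 = (38*(6*2*5))*43 = (38*60)*43 = 2280*43 = 98040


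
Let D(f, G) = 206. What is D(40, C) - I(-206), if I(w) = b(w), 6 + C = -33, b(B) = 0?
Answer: 206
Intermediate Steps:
C = -39 (C = -6 - 33 = -39)
I(w) = 0
D(40, C) - I(-206) = 206 - 1*0 = 206 + 0 = 206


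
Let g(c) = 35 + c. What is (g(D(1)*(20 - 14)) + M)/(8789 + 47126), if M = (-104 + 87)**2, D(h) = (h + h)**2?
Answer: 348/55915 ≈ 0.0062237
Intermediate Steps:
D(h) = 4*h**2 (D(h) = (2*h)**2 = 4*h**2)
M = 289 (M = (-17)**2 = 289)
(g(D(1)*(20 - 14)) + M)/(8789 + 47126) = ((35 + (4*1**2)*(20 - 14)) + 289)/(8789 + 47126) = ((35 + (4*1)*6) + 289)/55915 = ((35 + 4*6) + 289)*(1/55915) = ((35 + 24) + 289)*(1/55915) = (59 + 289)*(1/55915) = 348*(1/55915) = 348/55915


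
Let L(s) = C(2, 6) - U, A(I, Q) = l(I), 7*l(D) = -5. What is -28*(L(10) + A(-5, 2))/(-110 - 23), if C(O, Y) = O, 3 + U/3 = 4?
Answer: -48/133 ≈ -0.36090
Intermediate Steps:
U = 3 (U = -9 + 3*4 = -9 + 12 = 3)
l(D) = -5/7 (l(D) = (⅐)*(-5) = -5/7)
A(I, Q) = -5/7
L(s) = -1 (L(s) = 2 - 1*3 = 2 - 3 = -1)
-28*(L(10) + A(-5, 2))/(-110 - 23) = -28*(-1 - 5/7)/(-110 - 23) = -(-48)/(-133) = -(-48)*(-1)/133 = -28*12/931 = -48/133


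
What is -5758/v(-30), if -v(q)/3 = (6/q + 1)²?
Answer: 71975/24 ≈ 2999.0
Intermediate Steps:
v(q) = -3*(1 + 6/q)² (v(q) = -3*(6/q + 1)² = -3*(1 + 6/q)²)
-5758/v(-30) = -5758*(-300/(6 - 30)²) = -5758/((-3*1/900*(-24)²)) = -5758/((-3*1/900*576)) = -5758/(-48/25) = -5758*(-25/48) = 71975/24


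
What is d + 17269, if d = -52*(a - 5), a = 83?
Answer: 13213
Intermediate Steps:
d = -4056 (d = -52*(83 - 5) = -52*78 = -4056)
d + 17269 = -4056 + 17269 = 13213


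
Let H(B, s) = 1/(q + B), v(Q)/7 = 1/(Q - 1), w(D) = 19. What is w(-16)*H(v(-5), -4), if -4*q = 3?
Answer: -228/23 ≈ -9.9130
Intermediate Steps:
q = -3/4 (q = -1/4*3 = -3/4 ≈ -0.75000)
v(Q) = 7/(-1 + Q) (v(Q) = 7/(Q - 1) = 7/(-1 + Q))
H(B, s) = 1/(-3/4 + B)
w(-16)*H(v(-5), -4) = 19*(4/(-3 + 4*(7/(-1 - 5)))) = 19*(4/(-3 + 4*(7/(-6)))) = 19*(4/(-3 + 4*(7*(-1/6)))) = 19*(4/(-3 + 4*(-7/6))) = 19*(4/(-3 - 14/3)) = 19*(4/(-23/3)) = 19*(4*(-3/23)) = 19*(-12/23) = -228/23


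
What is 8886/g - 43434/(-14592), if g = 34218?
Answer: 2362411/729984 ≈ 3.2363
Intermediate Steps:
8886/g - 43434/(-14592) = 8886/34218 - 43434/(-14592) = 8886*(1/34218) - 43434*(-1/14592) = 1481/5703 + 381/128 = 2362411/729984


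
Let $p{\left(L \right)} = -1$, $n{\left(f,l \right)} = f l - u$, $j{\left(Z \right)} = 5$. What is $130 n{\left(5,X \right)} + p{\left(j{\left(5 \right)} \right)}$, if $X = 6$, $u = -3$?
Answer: $4289$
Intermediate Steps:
$n{\left(f,l \right)} = 3 + f l$ ($n{\left(f,l \right)} = f l - -3 = f l + 3 = 3 + f l$)
$130 n{\left(5,X \right)} + p{\left(j{\left(5 \right)} \right)} = 130 \left(3 + 5 \cdot 6\right) - 1 = 130 \left(3 + 30\right) - 1 = 130 \cdot 33 - 1 = 4290 - 1 = 4289$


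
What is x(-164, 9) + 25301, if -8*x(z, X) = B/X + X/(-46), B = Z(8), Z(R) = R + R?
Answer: 83796257/3312 ≈ 25301.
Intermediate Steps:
Z(R) = 2*R
B = 16 (B = 2*8 = 16)
x(z, X) = -2/X + X/368 (x(z, X) = -(16/X + X/(-46))/8 = -(16/X + X*(-1/46))/8 = -(16/X - X/46)/8 = -2/X + X/368)
x(-164, 9) + 25301 = (-2/9 + (1/368)*9) + 25301 = (-2*1/9 + 9/368) + 25301 = (-2/9 + 9/368) + 25301 = -655/3312 + 25301 = 83796257/3312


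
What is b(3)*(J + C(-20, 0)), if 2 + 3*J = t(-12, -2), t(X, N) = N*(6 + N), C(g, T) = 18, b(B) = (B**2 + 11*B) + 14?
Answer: 2464/3 ≈ 821.33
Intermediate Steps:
b(B) = 14 + B**2 + 11*B
J = -10/3 (J = -2/3 + (-2*(6 - 2))/3 = -2/3 + (-2*4)/3 = -2/3 + (1/3)*(-8) = -2/3 - 8/3 = -10/3 ≈ -3.3333)
b(3)*(J + C(-20, 0)) = (14 + 3**2 + 11*3)*(-10/3 + 18) = (14 + 9 + 33)*(44/3) = 56*(44/3) = 2464/3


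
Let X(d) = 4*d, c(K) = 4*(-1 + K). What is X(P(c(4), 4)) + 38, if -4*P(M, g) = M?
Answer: 26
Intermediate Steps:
c(K) = -4 + 4*K
P(M, g) = -M/4
X(P(c(4), 4)) + 38 = 4*(-(-4 + 4*4)/4) + 38 = 4*(-(-4 + 16)/4) + 38 = 4*(-¼*12) + 38 = 4*(-3) + 38 = -12 + 38 = 26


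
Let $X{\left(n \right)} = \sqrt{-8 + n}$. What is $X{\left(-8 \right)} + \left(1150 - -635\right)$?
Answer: $1785 + 4 i \approx 1785.0 + 4.0 i$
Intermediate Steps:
$X{\left(-8 \right)} + \left(1150 - -635\right) = \sqrt{-8 - 8} + \left(1150 - -635\right) = \sqrt{-16} + \left(1150 + 635\right) = 4 i + 1785 = 1785 + 4 i$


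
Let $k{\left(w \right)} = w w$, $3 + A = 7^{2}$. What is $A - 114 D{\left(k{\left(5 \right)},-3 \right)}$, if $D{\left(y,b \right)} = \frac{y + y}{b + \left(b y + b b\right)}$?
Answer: $\frac{2958}{23} \approx 128.61$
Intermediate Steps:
$A = 46$ ($A = -3 + 7^{2} = -3 + 49 = 46$)
$k{\left(w \right)} = w^{2}$
$D{\left(y,b \right)} = \frac{2 y}{b + b^{2} + b y}$ ($D{\left(y,b \right)} = \frac{2 y}{b + \left(b y + b^{2}\right)} = \frac{2 y}{b + \left(b^{2} + b y\right)} = \frac{2 y}{b + b^{2} + b y}$)
$A - 114 D{\left(k{\left(5 \right)},-3 \right)} = 46 - 114 \frac{2 \cdot 5^{2}}{\left(-3\right) \left(1 - 3 + 5^{2}\right)} = 46 - 114 \cdot 2 \cdot 25 \left(- \frac{1}{3}\right) \frac{1}{1 - 3 + 25} = 46 - 114 \cdot 2 \cdot 25 \left(- \frac{1}{3}\right) \frac{1}{23} = 46 - - \frac{1900}{23} = 46 + \frac{1900}{23} = \frac{2958}{23}$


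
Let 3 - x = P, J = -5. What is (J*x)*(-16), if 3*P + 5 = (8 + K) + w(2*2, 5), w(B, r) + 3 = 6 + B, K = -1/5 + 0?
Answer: -64/3 ≈ -21.333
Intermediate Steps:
K = -⅕ (K = -1*⅕ + 0 = -⅕ + 0 = -⅕ ≈ -0.20000)
w(B, r) = 3 + B (w(B, r) = -3 + (6 + B) = 3 + B)
P = 49/15 (P = -5/3 + ((8 - ⅕) + (3 + 2*2))/3 = -5/3 + (39/5 + (3 + 4))/3 = -5/3 + (39/5 + 7)/3 = -5/3 + (⅓)*(74/5) = -5/3 + 74/15 = 49/15 ≈ 3.2667)
x = -4/15 (x = 3 - 1*49/15 = 3 - 49/15 = -4/15 ≈ -0.26667)
(J*x)*(-16) = -5*(-4/15)*(-16) = (4/3)*(-16) = -64/3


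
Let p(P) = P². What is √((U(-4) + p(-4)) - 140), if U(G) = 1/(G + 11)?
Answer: 17*I*√21/7 ≈ 11.129*I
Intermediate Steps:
U(G) = 1/(11 + G)
√((U(-4) + p(-4)) - 140) = √((1/(11 - 4) + (-4)²) - 140) = √((1/7 + 16) - 140) = √((⅐ + 16) - 140) = √(113/7 - 140) = √(-867/7) = 17*I*√21/7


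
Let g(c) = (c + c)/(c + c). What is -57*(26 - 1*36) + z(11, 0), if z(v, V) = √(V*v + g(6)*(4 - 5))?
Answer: 570 + I ≈ 570.0 + 1.0*I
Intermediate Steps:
g(c) = 1 (g(c) = (2*c)/((2*c)) = (2*c)*(1/(2*c)) = 1)
z(v, V) = √(-1 + V*v) (z(v, V) = √(V*v + 1*(4 - 5)) = √(V*v + 1*(-1)) = √(V*v - 1) = √(-1 + V*v))
-57*(26 - 1*36) + z(11, 0) = -57*(26 - 1*36) + √(-1 + 0*11) = -57*(26 - 36) + √(-1 + 0) = -57*(-10) + √(-1) = 570 + I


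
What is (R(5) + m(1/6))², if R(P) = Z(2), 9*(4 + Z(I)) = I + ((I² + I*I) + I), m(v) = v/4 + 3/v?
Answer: 15129/64 ≈ 236.39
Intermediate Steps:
m(v) = 3/v + v/4 (m(v) = v*(¼) + 3/v = v/4 + 3/v = 3/v + v/4)
Z(I) = -4 + 2*I/9 + 2*I²/9 (Z(I) = -4 + (I + ((I² + I*I) + I))/9 = -4 + (I + ((I² + I²) + I))/9 = -4 + (I + (2*I² + I))/9 = -4 + (I + (I + 2*I²))/9 = -4 + (2*I + 2*I²)/9 = -4 + (2*I/9 + 2*I²/9) = -4 + 2*I/9 + 2*I²/9)
R(P) = -8/3 (R(P) = -4 + (2/9)*2 + (2/9)*2² = -4 + 4/9 + (2/9)*4 = -4 + 4/9 + 8/9 = -8/3)
(R(5) + m(1/6))² = (-8/3 + (3/(1/6) + (¼)/6))² = (-8/3 + (3/(⅙) + (¼)*(⅙)))² = (-8/3 + (3*6 + 1/24))² = (-8/3 + (18 + 1/24))² = (-8/3 + 433/24)² = (123/8)² = 15129/64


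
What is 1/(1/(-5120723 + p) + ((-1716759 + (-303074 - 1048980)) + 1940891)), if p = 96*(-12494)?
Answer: -6320147/7128632844535 ≈ -8.8659e-7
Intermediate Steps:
p = -1199424
1/(1/(-5120723 + p) + ((-1716759 + (-303074 - 1048980)) + 1940891)) = 1/(1/(-5120723 - 1199424) + ((-1716759 + (-303074 - 1048980)) + 1940891)) = 1/(1/(-6320147) + ((-1716759 - 1352054) + 1940891)) = 1/(-1/6320147 + (-3068813 + 1940891)) = 1/(-1/6320147 - 1127922) = 1/(-7128632844535/6320147) = -6320147/7128632844535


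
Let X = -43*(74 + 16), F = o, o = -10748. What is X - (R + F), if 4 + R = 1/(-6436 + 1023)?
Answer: 37252267/5413 ≈ 6882.0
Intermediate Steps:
F = -10748
X = -3870 (X = -43*90 = -3870)
R = -21653/5413 (R = -4 + 1/(-6436 + 1023) = -4 + 1/(-5413) = -4 - 1/5413 = -21653/5413 ≈ -4.0002)
X - (R + F) = -3870 - (-21653/5413 - 10748) = -3870 - 1*(-58200577/5413) = -3870 + 58200577/5413 = 37252267/5413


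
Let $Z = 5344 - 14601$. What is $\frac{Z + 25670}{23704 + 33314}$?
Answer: $\frac{5471}{19006} \approx 0.28786$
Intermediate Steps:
$Z = -9257$ ($Z = 5344 - 14601 = -9257$)
$\frac{Z + 25670}{23704 + 33314} = \frac{-9257 + 25670}{23704 + 33314} = \frac{16413}{57018} = 16413 \cdot \frac{1}{57018} = \frac{5471}{19006}$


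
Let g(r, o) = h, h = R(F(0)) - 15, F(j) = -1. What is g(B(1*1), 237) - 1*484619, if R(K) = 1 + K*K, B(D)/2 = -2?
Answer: -484632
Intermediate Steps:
B(D) = -4 (B(D) = 2*(-2) = -4)
R(K) = 1 + K**2
h = -13 (h = (1 + (-1)**2) - 15 = (1 + 1) - 15 = 2 - 15 = -13)
g(r, o) = -13
g(B(1*1), 237) - 1*484619 = -13 - 1*484619 = -13 - 484619 = -484632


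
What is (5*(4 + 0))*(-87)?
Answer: -1740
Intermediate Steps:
(5*(4 + 0))*(-87) = (5*4)*(-87) = 20*(-87) = -1740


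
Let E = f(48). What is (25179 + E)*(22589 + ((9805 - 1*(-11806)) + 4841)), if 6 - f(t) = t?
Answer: 1232743617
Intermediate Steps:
f(t) = 6 - t
E = -42 (E = 6 - 1*48 = 6 - 48 = -42)
(25179 + E)*(22589 + ((9805 - 1*(-11806)) + 4841)) = (25179 - 42)*(22589 + ((9805 - 1*(-11806)) + 4841)) = 25137*(22589 + ((9805 + 11806) + 4841)) = 25137*(22589 + (21611 + 4841)) = 25137*(22589 + 26452) = 25137*49041 = 1232743617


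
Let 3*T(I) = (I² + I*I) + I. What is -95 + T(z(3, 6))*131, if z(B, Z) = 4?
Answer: 1477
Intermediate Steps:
T(I) = I/3 + 2*I²/3 (T(I) = ((I² + I*I) + I)/3 = ((I² + I²) + I)/3 = (2*I² + I)/3 = (I + 2*I²)/3 = I/3 + 2*I²/3)
-95 + T(z(3, 6))*131 = -95 + ((⅓)*4*(1 + 2*4))*131 = -95 + ((⅓)*4*(1 + 8))*131 = -95 + ((⅓)*4*9)*131 = -95 + 12*131 = -95 + 1572 = 1477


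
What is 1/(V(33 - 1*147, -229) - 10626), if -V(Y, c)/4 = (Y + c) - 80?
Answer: -1/8934 ≈ -0.00011193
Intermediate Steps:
V(Y, c) = 320 - 4*Y - 4*c (V(Y, c) = -4*((Y + c) - 80) = -4*(-80 + Y + c) = 320 - 4*Y - 4*c)
1/(V(33 - 1*147, -229) - 10626) = 1/((320 - 4*(33 - 1*147) - 4*(-229)) - 10626) = 1/((320 - 4*(33 - 147) + 916) - 10626) = 1/((320 - 4*(-114) + 916) - 10626) = 1/((320 + 456 + 916) - 10626) = 1/(1692 - 10626) = 1/(-8934) = -1/8934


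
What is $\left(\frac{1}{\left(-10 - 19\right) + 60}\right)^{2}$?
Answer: $\frac{1}{961} \approx 0.0010406$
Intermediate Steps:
$\left(\frac{1}{\left(-10 - 19\right) + 60}\right)^{2} = \left(\frac{1}{-29 + 60}\right)^{2} = \left(\frac{1}{31}\right)^{2} = \frac{1}{961}$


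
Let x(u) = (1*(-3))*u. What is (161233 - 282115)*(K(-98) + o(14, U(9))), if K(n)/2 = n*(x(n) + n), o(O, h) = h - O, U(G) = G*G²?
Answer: 4557372282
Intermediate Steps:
U(G) = G³
x(u) = -3*u
K(n) = -4*n² (K(n) = 2*(n*(-3*n + n)) = 2*(n*(-2*n)) = 2*(-2*n²) = -4*n²)
(161233 - 282115)*(K(-98) + o(14, U(9))) = (161233 - 282115)*(-4*(-98)² + (9³ - 1*14)) = -120882*(-4*9604 + (729 - 14)) = -120882*(-38416 + 715) = -120882*(-37701) = 4557372282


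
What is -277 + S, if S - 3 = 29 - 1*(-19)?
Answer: -226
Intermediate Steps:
S = 51 (S = 3 + (29 - 1*(-19)) = 3 + (29 + 19) = 3 + 48 = 51)
-277 + S = -277 + 51 = -226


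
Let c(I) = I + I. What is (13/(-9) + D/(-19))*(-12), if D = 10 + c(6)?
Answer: 1780/57 ≈ 31.228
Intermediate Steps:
c(I) = 2*I
D = 22 (D = 10 + 2*6 = 10 + 12 = 22)
(13/(-9) + D/(-19))*(-12) = (13/(-9) + 22/(-19))*(-12) = (13*(-⅑) + 22*(-1/19))*(-12) = (-13/9 - 22/19)*(-12) = -445/171*(-12) = 1780/57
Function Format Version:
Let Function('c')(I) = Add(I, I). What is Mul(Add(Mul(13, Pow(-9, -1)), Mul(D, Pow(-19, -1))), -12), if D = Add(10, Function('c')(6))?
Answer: Rational(1780, 57) ≈ 31.228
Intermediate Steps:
Function('c')(I) = Mul(2, I)
D = 22 (D = Add(10, Mul(2, 6)) = Add(10, 12) = 22)
Mul(Add(Mul(13, Pow(-9, -1)), Mul(D, Pow(-19, -1))), -12) = Mul(Add(Mul(13, Pow(-9, -1)), Mul(22, Pow(-19, -1))), -12) = Mul(Add(Mul(13, Rational(-1, 9)), Mul(22, Rational(-1, 19))), -12) = Mul(Add(Rational(-13, 9), Rational(-22, 19)), -12) = Mul(Rational(-445, 171), -12) = Rational(1780, 57)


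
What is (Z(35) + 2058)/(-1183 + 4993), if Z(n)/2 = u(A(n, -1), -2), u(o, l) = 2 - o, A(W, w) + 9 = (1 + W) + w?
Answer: 67/127 ≈ 0.52756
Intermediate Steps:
A(W, w) = -8 + W + w (A(W, w) = -9 + ((1 + W) + w) = -9 + (1 + W + w) = -8 + W + w)
Z(n) = 22 - 2*n (Z(n) = 2*(2 - (-8 + n - 1)) = 2*(2 - (-9 + n)) = 2*(2 + (9 - n)) = 2*(11 - n) = 22 - 2*n)
(Z(35) + 2058)/(-1183 + 4993) = ((22 - 2*35) + 2058)/(-1183 + 4993) = ((22 - 70) + 2058)/3810 = (-48 + 2058)*(1/3810) = 2010*(1/3810) = 67/127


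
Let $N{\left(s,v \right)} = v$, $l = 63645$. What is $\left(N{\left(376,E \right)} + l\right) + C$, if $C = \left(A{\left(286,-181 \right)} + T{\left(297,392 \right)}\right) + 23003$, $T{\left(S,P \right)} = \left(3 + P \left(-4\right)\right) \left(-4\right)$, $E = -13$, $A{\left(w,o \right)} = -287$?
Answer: $92608$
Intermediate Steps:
$T{\left(S,P \right)} = -12 + 16 P$ ($T{\left(S,P \right)} = \left(3 - 4 P\right) \left(-4\right) = -12 + 16 P$)
$C = 28976$ ($C = \left(-287 + \left(-12 + 16 \cdot 392\right)\right) + 23003 = \left(-287 + \left(-12 + 6272\right)\right) + 23003 = \left(-287 + 6260\right) + 23003 = 5973 + 23003 = 28976$)
$\left(N{\left(376,E \right)} + l\right) + C = \left(-13 + 63645\right) + 28976 = 63632 + 28976 = 92608$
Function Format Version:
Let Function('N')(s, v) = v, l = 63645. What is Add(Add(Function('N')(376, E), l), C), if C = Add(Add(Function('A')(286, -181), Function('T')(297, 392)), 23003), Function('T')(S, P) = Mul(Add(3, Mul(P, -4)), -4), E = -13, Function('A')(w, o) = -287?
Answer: 92608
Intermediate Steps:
Function('T')(S, P) = Add(-12, Mul(16, P)) (Function('T')(S, P) = Mul(Add(3, Mul(-4, P)), -4) = Add(-12, Mul(16, P)))
C = 28976 (C = Add(Add(-287, Add(-12, Mul(16, 392))), 23003) = Add(Add(-287, Add(-12, 6272)), 23003) = Add(Add(-287, 6260), 23003) = Add(5973, 23003) = 28976)
Add(Add(Function('N')(376, E), l), C) = Add(Add(-13, 63645), 28976) = Add(63632, 28976) = 92608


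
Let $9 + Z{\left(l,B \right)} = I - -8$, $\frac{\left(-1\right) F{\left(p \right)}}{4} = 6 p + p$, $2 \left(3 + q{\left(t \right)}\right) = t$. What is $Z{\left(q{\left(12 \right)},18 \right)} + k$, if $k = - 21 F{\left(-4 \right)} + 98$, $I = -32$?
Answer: $-2287$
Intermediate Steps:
$q{\left(t \right)} = -3 + \frac{t}{2}$
$F{\left(p \right)} = - 28 p$ ($F{\left(p \right)} = - 4 \left(6 p + p\right) = - 4 \cdot 7 p = - 28 p$)
$Z{\left(l,B \right)} = -33$ ($Z{\left(l,B \right)} = -9 - 24 = -33$)
$k = -2254$ ($k = - 21 \left(\left(-28\right) \left(-4\right)\right) + 98 = \left(-21\right) 112 + 98 = -2352 + 98 = -2254$)
$Z{\left(q{\left(12 \right)},18 \right)} + k = -33 - 2254 = -2287$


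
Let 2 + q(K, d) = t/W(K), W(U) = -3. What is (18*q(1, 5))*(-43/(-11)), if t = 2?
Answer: -2064/11 ≈ -187.64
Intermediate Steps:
q(K, d) = -8/3 (q(K, d) = -2 + 2/(-3) = -2 + 2*(-⅓) = -2 - ⅔ = -8/3)
(18*q(1, 5))*(-43/(-11)) = (18*(-8/3))*(-43/(-11)) = -(-2064)*(-1)/11 = -48*43/11 = -2064/11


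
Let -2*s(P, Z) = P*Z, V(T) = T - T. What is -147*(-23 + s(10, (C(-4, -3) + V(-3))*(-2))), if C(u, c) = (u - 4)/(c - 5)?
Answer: 1911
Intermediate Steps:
C(u, c) = (-4 + u)/(-5 + c)
V(T) = 0
s(P, Z) = -P*Z/2
-147*(-23 + s(10, (C(-4, -3) + V(-3))*(-2))) = -147*(-23 - ½*10*((-4 - 4)/(-5 - 3) + 0)*(-2)) = -147*(-23 - ½*10*(-8/(-8) + 0)*(-2)) = -147*(-23 - ½*10*(-⅛*(-8) + 0)*(-2)) = -147*(-23 - ½*10*(1 + 0)*(-2)) = -147*(-23 - ½*10*1*(-2)) = -147*(-23 - ½*10*(-2)) = -147*(-23 + 10) = -147*(-13) = 1911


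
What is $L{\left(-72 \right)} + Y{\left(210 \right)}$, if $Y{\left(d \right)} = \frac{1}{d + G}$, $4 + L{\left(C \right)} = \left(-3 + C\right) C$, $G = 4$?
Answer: $\frac{1154745}{214} \approx 5396.0$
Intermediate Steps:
$L{\left(C \right)} = -4 + C \left(-3 + C\right)$ ($L{\left(C \right)} = -4 + \left(-3 + C\right) C = -4 + C \left(-3 + C\right)$)
$Y{\left(d \right)} = \frac{1}{4 + d}$ ($Y{\left(d \right)} = \frac{1}{d + 4} = \frac{1}{4 + d}$)
$L{\left(-72 \right)} + Y{\left(210 \right)} = \left(-4 + \left(-72\right)^{2} - -216\right) + \frac{1}{4 + 210} = \left(-4 + 5184 + 216\right) + \frac{1}{214} = 5396 + \frac{1}{214} = \frac{1154745}{214}$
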